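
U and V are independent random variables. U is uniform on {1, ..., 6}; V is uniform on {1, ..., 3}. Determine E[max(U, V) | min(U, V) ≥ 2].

41/10

Outcomes with min(U, V) ≥ 2: (2,2), (2,3), (3,2), (3,3), (4,2), (4,3), (5,2), (5,3), (6,2), (6,3), each with probability 1/18.
E[max(U, V) | min(U, V) ≥ 2] = (2 + 3 + 3 + 3 + 4 + 4 + 5 + 5 + 6 + 6) / 10 = 41/10.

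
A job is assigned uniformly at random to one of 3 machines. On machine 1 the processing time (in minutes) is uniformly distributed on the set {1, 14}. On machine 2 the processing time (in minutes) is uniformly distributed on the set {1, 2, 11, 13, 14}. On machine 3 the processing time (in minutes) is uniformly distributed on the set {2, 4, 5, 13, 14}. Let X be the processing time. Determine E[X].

E[X | machine 1] = (1+14)/2 = 15/2.
E[X | machine 2] = (1+2+11+13+14)/5 = 41/5.
E[X | machine 3] = (2+4+5+13+14)/5 = 38/5.
E[X] = (1/3)·(15/2) + (1/3)·(41/5) + (1/3)·(38/5) = 233/30.

233/30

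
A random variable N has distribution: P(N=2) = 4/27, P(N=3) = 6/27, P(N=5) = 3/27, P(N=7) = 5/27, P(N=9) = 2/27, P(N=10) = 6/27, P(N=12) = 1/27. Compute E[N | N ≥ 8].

P(N ≥ 8) = 1/3.
Σ over the event: 9·2/27 + 10·2/9 + 12·1/27 = 10/3.
E[N | N ≥ 8] = (10/3) / (1/3) = 10.

10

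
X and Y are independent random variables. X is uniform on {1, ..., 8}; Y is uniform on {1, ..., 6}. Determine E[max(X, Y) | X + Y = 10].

32/5

Outcomes with X + Y = 10: (4,6), (5,5), (6,4), (7,3), (8,2), each with probability 1/48.
E[max(X, Y) | X + Y = 10] = (6 + 5 + 6 + 7 + 8) / 5 = 32/5.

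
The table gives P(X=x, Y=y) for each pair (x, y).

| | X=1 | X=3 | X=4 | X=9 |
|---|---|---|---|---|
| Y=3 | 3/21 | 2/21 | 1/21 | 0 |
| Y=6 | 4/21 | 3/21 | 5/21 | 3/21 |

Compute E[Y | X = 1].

33/7

P(X = 1) = 1/3.
Summing Y·P(X=x,Y=y) over the conditioning event gives 11/7.
E[Y | X = 1] = (11/7) / (1/3) = 33/7.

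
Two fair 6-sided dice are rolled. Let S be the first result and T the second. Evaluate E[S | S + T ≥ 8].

14/3

P(S + T ≥ 8) = 5/12.
Summing S·P(x,y) over outcomes with S + T ≥ 8 gives 35/18.
E[S | S + T ≥ 8] = (35/18) / (5/12) = 14/3.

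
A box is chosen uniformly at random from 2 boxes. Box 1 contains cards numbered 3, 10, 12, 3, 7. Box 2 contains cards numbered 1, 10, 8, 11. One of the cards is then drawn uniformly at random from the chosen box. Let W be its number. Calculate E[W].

29/4

E[W | box 1] = (3+10+12+3+7)/5 = 7.
E[W | box 2] = (1+10+8+11)/4 = 15/2.
By the law of total expectation,
E[W] = (1/2)·(7) + (1/2)·(15/2) = 29/4.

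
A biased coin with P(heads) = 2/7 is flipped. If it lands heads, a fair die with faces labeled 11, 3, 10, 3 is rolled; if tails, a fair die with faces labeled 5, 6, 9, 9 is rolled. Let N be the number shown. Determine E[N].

E[N | heads] = (11+3+10+3)/4 = 27/4.
E[N | tails] = (5+6+9+9)/4 = 29/4.
E[N] = (2/7)·(27/4) + (5/7)·(29/4) = 199/28.

199/28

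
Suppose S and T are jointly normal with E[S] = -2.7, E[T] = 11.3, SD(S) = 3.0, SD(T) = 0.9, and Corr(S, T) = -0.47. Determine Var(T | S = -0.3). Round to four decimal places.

Var(T | S=x) = (1 − ρ²)·σ_T².
Var(T | S=-0.3) = (0.9)²·(1 − (-0.47)²) = 0.81·0.7791 = 0.6311.

0.6311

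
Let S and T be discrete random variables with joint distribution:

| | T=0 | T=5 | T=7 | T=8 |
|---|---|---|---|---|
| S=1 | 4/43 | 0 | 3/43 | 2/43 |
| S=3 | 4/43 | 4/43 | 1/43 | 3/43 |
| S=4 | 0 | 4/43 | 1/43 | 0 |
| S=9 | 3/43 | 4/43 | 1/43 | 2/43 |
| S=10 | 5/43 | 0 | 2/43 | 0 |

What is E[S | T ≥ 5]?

P(T ≥ 5) = 27/43.
Summing S·P(S=x,T=y) over the conditioning event gives 132/43.
E[S | T ≥ 5] = (132/43) / (27/43) = 44/9.

44/9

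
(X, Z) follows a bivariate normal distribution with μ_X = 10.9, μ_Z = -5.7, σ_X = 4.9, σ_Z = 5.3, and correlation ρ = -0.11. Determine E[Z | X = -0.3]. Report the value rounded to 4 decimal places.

E[Z | X=x] = μ_Z + ρ(σ_Z/σ_X)(x − μ_X) for jointly normal variables.
E[Z | X=-0.3] = -5.7 + (-0.11)·(5.3/4.9)·(-0.3 − (10.9)) = -5.7 + (-0.11898)·(-11.2) = -4.3674.

-4.3674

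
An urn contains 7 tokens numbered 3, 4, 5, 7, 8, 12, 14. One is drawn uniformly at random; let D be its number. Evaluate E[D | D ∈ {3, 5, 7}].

P(D ∈ {3, 5, 7}) = 3/7.
Σ over the event: 3·1/7 + 5·1/7 + 7·1/7 = 15/7.
E[D | D ∈ {3, 5, 7}] = (15/7) / (3/7) = 5.

5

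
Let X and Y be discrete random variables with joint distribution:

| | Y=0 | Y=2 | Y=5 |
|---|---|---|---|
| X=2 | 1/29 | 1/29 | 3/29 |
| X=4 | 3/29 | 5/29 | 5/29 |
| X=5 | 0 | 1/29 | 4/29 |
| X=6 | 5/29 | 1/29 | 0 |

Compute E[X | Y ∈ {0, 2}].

P(Y ∈ {0, 2}) = 17/29.
Σ X·P over the event = 2·(1/29) + 2·(1/29) + 4·(3/29) + 4·(5/29) + 5·(1/29) + 6·(5/29) + 6·(1/29) = 77/29.
E[X | Y ∈ {0, 2}] = (77/29) / (17/29) = 77/17.

77/17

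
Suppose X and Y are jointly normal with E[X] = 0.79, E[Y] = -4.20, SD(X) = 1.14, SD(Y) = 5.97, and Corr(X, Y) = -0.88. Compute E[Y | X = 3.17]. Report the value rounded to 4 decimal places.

-15.1680

For a bivariate normal, E[Y | X=x] = μ_Y + ρ·(σ_Y/σ_X)·(x − μ_X).
E[Y | X=3.17] = -4.20 + (-0.88)·(5.97/1.14)·(3.17 − (0.79)) = -4.20 + (-4.6084)·(2.38) = -15.1680.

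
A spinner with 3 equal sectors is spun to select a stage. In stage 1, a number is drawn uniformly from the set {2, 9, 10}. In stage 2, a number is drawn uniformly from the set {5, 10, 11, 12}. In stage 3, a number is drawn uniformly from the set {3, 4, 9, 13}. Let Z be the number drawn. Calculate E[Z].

E[Z | stage 1] = (2+9+10)/3 = 7.
E[Z | stage 2] = (5+10+11+12)/4 = 19/2.
E[Z | stage 3] = (3+4+9+13)/4 = 29/4.
E[Z] = (1/3)·(7) + (1/3)·(19/2) + (1/3)·(29/4) = 95/12.

95/12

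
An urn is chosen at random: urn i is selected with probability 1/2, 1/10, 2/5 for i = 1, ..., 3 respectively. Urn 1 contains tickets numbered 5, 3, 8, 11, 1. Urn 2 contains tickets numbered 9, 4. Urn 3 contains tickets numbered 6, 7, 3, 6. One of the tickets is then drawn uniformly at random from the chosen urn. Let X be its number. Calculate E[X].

E[X | urn 1] = (5+3+8+11+1)/5 = 28/5.
E[X | urn 2] = (9+4)/2 = 13/2.
E[X | urn 3] = (6+7+3+6)/4 = 11/2.
By the law of total expectation,
E[X] = (1/2)·(28/5) + (1/10)·(13/2) + (2/5)·(11/2) = 113/20.

113/20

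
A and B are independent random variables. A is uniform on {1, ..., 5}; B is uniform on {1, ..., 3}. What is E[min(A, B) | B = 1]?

Outcomes with B = 1: (1,1), (2,1), (3,1), (4,1), (5,1), each with probability 1/15.
E[min(A, B) | B = 1] = (1 + 1 + 1 + 1 + 1) / 5 = 1.

1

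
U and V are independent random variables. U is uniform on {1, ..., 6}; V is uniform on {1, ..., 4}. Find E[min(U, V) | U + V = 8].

3

Outcomes with U + V = 8: (4,4), (5,3), (6,2), each with probability 1/24.
E[min(U, V) | U + V = 8] = (4 + 3 + 2) / 3 = 3.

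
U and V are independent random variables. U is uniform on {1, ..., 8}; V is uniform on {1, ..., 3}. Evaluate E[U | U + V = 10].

Outcomes with U + V = 10: (7,3), (8,2), each with probability 1/24.
E[U | U + V = 10] = (7 + 8) / 2 = 15/2.

15/2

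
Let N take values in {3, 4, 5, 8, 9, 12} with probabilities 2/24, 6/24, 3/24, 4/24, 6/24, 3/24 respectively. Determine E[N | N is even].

92/13

P(N is even) = 13/24.
Σ over the event: 4·1/4 + 8·1/6 + 12·1/8 = 23/6.
E[N | N is even] = (23/6) / (13/24) = 92/13.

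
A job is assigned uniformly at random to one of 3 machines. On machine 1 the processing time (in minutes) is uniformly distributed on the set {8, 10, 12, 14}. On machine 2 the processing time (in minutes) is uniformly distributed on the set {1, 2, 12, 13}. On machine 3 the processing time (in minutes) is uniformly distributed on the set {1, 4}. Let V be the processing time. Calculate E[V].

41/6

E[V | machine 1] = (8+10+12+14)/4 = 11.
E[V | machine 2] = (1+2+12+13)/4 = 7.
E[V | machine 3] = (1+4)/2 = 5/2.
E[V] = (1/3)·(11) + (1/3)·(7) + (1/3)·(5/2) = 41/6.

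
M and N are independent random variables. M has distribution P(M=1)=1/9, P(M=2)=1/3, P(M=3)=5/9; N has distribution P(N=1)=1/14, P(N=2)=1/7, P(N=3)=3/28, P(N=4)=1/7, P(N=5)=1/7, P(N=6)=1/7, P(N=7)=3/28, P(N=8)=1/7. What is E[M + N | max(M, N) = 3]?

287/57

P(max(M, N) = 3) = 19/84.
Summing (M+N)·P(x,y) over outcomes with max(M, N) = 3 gives 41/36.
E[M + N | max(M, N) = 3] = (41/36) / (19/84) = 287/57.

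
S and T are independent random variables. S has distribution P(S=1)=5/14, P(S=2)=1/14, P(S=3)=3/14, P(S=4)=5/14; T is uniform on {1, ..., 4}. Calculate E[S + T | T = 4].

46/7

P(T = 4) = 1/4.
Summing (S+T)·P(x,y) over outcomes with T = 4 gives 23/14.
E[S + T | T = 4] = (23/14) / (1/4) = 46/7.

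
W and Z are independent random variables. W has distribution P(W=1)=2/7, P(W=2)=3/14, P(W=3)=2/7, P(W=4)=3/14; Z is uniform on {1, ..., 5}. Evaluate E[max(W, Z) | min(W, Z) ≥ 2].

153/40

P(min(W, Z) ≥ 2) = 4/7.
Summing max(W,Z)·P(x,y) over outcomes with min(W, Z) ≥ 2 gives 153/70.
E[max(W, Z) | min(W, Z) ≥ 2] = (153/70) / (4/7) = 153/40.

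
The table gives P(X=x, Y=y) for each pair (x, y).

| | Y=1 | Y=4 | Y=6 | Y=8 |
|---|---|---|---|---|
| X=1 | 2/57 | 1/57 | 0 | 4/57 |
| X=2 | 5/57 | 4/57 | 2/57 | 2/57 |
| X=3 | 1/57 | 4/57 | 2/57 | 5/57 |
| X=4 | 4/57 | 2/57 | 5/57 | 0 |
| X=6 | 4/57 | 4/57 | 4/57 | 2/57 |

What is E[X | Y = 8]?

P(Y = 8) = 13/57.
Σ X·P over the event = 1·(4/57) + 2·(2/57) + 3·(5/57) + 6·(2/57) = 35/57.
E[X | Y = 8] = (35/57) / (13/57) = 35/13.

35/13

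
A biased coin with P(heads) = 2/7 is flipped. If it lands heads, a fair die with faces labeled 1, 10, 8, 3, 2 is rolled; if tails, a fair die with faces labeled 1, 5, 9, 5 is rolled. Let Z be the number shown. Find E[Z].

E[Z | heads] = (1+10+8+3+2)/5 = 24/5.
E[Z | tails] = (1+5+9+5)/4 = 5.
E[Z] = (2/7)·(24/5) + (5/7)·(5) = 173/35.

173/35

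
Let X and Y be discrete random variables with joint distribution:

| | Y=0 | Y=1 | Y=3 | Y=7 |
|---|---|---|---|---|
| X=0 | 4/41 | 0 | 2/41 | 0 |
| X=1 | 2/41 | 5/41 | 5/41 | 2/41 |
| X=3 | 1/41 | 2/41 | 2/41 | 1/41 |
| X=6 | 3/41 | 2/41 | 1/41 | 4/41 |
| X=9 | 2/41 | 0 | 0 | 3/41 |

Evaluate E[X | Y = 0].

41/12

P(Y = 0) = 12/41.
Σ X·P over the event = 0·(4/41) + 1·(2/41) + 3·(1/41) + 6·(3/41) + 9·(2/41) = 1.
E[X | Y = 0] = (1) / (12/41) = 41/12.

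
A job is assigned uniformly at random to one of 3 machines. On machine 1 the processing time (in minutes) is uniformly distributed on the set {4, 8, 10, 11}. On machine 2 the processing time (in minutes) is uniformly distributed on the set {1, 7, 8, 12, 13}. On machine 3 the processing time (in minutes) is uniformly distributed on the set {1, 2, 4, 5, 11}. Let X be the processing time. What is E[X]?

421/60

E[X | machine 1] = (4+8+10+11)/4 = 33/4.
E[X | machine 2] = (1+7+8+12+13)/5 = 41/5.
E[X | machine 3] = (1+2+4+5+11)/5 = 23/5.
By the law of total expectation,
E[X] = (1/3)·(33/4) + (1/3)·(41/5) + (1/3)·(23/5) = 421/60.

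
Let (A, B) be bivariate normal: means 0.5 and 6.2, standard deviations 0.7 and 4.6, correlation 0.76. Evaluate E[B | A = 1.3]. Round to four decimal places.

10.1954

For a bivariate normal, E[B | A=x] = μ_B + ρ·(σ_B/σ_A)·(x − μ_A).
E[B | A=1.3] = 6.2 + (0.76)·(4.6/0.7)·(1.3 − (0.5)) = 6.2 + (4.9943)·(0.8) = 10.1954.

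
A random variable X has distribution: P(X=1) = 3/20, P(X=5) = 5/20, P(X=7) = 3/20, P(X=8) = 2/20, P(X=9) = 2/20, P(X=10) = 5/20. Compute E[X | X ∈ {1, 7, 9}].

P(X ∈ {1, 7, 9}) = 2/5.
Σ over the event: 1·3/20 + 7·3/20 + 9·1/10 = 21/10.
E[X | X ∈ {1, 7, 9}] = (21/10) / (2/5) = 21/4.

21/4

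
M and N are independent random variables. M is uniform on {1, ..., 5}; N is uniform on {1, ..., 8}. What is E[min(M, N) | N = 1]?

1

P(N = 1) = 1/8.
Summing min(M,N)·P(x,y) over outcomes with N = 1 gives 1/8.
E[min(M, N) | N = 1] = (1/8) / (1/8) = 1.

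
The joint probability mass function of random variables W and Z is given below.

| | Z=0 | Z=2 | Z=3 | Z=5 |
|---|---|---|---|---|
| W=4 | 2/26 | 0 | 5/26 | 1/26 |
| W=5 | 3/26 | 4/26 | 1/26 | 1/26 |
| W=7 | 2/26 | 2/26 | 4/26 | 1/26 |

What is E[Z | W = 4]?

P(W = 4) = 4/13.
Σ Z·P over the event = 0·(2/26) + 3·(5/26) + 5·(1/26) = 10/13.
E[Z | W = 4] = (10/13) / (4/13) = 5/2.

5/2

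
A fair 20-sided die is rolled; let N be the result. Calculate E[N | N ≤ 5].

Given N ≤ 5, N is equally likely to be any of {1, 2, 3, 4, 5}.
E[N | N ≤ 5] = (1 + 2 + 3 + 4 + 5) / 5 = 3.

3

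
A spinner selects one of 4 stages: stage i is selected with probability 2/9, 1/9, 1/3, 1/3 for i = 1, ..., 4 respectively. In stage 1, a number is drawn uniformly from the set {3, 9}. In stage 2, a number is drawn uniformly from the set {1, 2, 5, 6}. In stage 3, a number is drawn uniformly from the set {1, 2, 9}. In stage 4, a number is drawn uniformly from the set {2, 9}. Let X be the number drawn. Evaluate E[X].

E[X | stage 1] = (3+9)/2 = 6.
E[X | stage 2] = (1+2+5+6)/4 = 7/2.
E[X | stage 3] = (1+2+9)/3 = 4.
E[X | stage 4] = (2+9)/2 = 11/2.
By the law of total expectation,
E[X] = (2/9)·(6) + (1/9)·(7/2) + (1/3)·(4) + (1/3)·(11/2) = 44/9.

44/9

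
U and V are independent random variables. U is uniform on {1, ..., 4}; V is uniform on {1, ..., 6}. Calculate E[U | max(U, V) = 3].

12/5

P(max(U, V) = 3) = 5/24.
Summing U·P(x,y) over outcomes with max(U, V) = 3 gives 1/2.
E[U | max(U, V) = 3] = (1/2) / (5/24) = 12/5.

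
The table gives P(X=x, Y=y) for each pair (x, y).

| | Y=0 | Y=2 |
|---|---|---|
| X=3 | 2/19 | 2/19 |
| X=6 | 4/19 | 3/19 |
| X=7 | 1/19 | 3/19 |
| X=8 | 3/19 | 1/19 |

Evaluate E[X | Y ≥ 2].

53/9

P(Y ≥ 2) = 9/19.
Summing X·P(X=x,Y=y) over the conditioning event gives 53/19.
E[X | Y ≥ 2] = (53/19) / (9/19) = 53/9.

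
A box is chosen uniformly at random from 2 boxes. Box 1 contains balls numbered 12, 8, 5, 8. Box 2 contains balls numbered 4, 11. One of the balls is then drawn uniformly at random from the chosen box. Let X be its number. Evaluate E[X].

E[X | box 1] = (12+8+5+8)/4 = 33/4.
E[X | box 2] = (4+11)/2 = 15/2.
By the law of total expectation,
E[X] = (1/2)·(33/4) + (1/2)·(15/2) = 63/8.

63/8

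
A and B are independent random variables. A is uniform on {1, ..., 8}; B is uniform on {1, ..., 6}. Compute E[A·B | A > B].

P(A > B) = 9/16.
Summing AB·P(x,y) over outcomes with A > B gives 245/24.
E[A·B | A > B] = (245/24) / (9/16) = 490/27.

490/27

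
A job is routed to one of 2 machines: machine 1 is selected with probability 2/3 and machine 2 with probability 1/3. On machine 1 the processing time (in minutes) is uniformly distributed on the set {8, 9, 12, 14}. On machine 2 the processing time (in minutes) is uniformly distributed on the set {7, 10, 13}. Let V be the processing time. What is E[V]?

21/2

E[V | machine 1] = (8+9+12+14)/4 = 43/4.
E[V | machine 2] = (7+10+13)/3 = 10.
By the law of total expectation,
E[V] = (2/3)·(43/4) + (1/3)·(10) = 21/2.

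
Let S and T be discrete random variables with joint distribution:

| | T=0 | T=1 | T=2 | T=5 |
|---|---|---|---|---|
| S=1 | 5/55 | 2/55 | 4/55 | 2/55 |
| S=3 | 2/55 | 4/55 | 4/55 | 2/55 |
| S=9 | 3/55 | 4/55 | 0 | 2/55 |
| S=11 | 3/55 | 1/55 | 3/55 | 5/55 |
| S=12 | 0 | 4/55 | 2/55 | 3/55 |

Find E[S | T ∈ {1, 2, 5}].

P(T ∈ {1, 2, 5}) = 42/55.
Summing S·P(S=x,T=y) over the conditioning event gives 299/55.
E[S | T ∈ {1, 2, 5}] = (299/55) / (42/55) = 299/42.

299/42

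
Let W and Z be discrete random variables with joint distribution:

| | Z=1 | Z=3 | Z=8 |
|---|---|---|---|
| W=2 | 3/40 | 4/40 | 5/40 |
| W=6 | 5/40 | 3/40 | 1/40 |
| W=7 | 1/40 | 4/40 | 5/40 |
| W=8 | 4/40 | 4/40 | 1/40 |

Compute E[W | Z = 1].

75/13

P(Z = 1) = 13/40.
Σ W·P over the event = 2·(3/40) + 6·(5/40) + 7·(1/40) + 8·(4/40) = 15/8.
E[W | Z = 1] = (15/8) / (13/40) = 75/13.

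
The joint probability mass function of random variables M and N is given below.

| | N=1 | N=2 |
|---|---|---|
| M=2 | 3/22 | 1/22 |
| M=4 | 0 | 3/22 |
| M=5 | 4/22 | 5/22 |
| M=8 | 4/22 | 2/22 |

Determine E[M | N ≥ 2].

5

P(N ≥ 2) = 1/2.
Σ M·P over the event = 2·(1/22) + 4·(3/22) + 5·(5/22) + 8·(2/22) = 5/2.
E[M | N ≥ 2] = (5/2) / (1/2) = 5.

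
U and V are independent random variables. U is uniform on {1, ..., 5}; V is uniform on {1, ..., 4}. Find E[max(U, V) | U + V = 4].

Outcomes with U + V = 4: (1,3), (2,2), (3,1), each with probability 1/20.
E[max(U, V) | U + V = 4] = (3 + 2 + 3) / 3 = 8/3.

8/3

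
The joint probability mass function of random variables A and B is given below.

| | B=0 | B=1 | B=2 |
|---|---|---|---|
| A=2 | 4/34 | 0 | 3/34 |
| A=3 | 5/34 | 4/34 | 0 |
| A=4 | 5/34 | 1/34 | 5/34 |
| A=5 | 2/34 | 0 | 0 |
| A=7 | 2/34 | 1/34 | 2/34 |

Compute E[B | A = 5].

0

P(A = 5) = 1/17.
Summing B·P(A=x,B=y) over the conditioning event gives 0.
E[B | A = 5] = (0) / (1/17) = 0.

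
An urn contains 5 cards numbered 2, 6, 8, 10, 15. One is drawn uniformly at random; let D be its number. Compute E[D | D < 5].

2

P(D < 5) = 1/5.
Σ over the event: 2·1/5 = 2/5.
E[D | D < 5] = (2/5) / (1/5) = 2.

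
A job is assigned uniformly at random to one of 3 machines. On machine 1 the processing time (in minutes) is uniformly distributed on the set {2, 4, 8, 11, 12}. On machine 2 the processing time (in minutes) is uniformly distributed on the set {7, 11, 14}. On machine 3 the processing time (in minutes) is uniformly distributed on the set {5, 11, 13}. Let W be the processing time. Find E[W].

E[W | machine 1] = (2+4+8+11+12)/5 = 37/5.
E[W | machine 2] = (7+11+14)/3 = 32/3.
E[W | machine 3] = (5+11+13)/3 = 29/3.
By the law of total expectation,
E[W] = (1/3)·(37/5) + (1/3)·(32/3) + (1/3)·(29/3) = 416/45.

416/45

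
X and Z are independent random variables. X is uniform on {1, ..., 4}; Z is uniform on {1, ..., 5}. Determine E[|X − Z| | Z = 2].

Outcomes with Z = 2: (1,2), (2,2), (3,2), (4,2), each with probability 1/20.
E[|X − Z| | Z = 2] = (1 + 0 + 1 + 2) / 4 = 1.

1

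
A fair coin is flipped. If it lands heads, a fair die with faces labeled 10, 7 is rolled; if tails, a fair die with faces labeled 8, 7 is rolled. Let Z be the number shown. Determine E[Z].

8

E[Z | heads] = (10+7)/2 = 17/2.
E[Z | tails] = (8+7)/2 = 15/2.
By the law of total expectation,
E[Z] = (1/2)·(17/2) + (1/2)·(15/2) = 8.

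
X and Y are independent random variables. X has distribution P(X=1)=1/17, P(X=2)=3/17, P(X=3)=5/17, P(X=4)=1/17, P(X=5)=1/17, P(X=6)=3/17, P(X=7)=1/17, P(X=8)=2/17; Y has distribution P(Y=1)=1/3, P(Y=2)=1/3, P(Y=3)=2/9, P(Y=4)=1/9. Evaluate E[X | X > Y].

277/55

P(X > Y) = 110/153.
Summing X·P(x,y) over outcomes with X > Y gives 554/153.
E[X | X > Y] = (554/153) / (110/153) = 277/55.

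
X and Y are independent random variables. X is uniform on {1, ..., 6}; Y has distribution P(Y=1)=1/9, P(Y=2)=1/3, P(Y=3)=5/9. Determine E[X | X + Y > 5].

P(X + Y > 5) = 31/54.
Summing X·P(x,y) over outcomes with X + Y > 5 gives 73/27.
E[X | X + Y > 5] = (73/27) / (31/54) = 146/31.

146/31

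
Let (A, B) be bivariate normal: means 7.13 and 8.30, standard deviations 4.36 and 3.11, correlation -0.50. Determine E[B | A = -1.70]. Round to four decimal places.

11.4492

E[B | A=x] = μ_B + ρ(σ_B/σ_A)(x − μ_A) for jointly normal variables.
E[B | A=-1.70] = 8.30 + (-0.50)·(3.11/4.36)·(-1.70 − (7.13)) = 8.30 + (-0.35665)·(-8.83) = 11.4492.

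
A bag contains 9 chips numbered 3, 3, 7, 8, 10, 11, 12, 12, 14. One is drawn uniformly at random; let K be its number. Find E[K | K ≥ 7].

P(K ≥ 7) = 7/9.
Σ over the event: 7·1/9 + 8·1/9 + 10·1/9 + 11·1/9 + 12·2/9 + 14·1/9 = 74/9.
E[K | K ≥ 7] = (74/9) / (7/9) = 74/7.

74/7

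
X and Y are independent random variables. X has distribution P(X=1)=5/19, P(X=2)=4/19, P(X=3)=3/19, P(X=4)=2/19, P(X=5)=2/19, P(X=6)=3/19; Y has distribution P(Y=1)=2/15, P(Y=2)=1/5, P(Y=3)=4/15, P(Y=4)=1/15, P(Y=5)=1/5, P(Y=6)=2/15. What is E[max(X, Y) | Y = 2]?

P(Y = 2) = 1/5.
Summing max(X,Y)·P(x,y) over outcomes with Y = 2 gives 63/95.
E[max(X, Y) | Y = 2] = (63/95) / (1/5) = 63/19.

63/19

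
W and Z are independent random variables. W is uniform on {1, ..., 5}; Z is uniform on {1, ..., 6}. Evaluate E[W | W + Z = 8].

P(W + Z = 8) = 2/15.
Summing W·P(x,y) over outcomes with W + Z = 8 gives 7/15.
E[W | W + Z = 8] = (7/15) / (2/15) = 7/2.

7/2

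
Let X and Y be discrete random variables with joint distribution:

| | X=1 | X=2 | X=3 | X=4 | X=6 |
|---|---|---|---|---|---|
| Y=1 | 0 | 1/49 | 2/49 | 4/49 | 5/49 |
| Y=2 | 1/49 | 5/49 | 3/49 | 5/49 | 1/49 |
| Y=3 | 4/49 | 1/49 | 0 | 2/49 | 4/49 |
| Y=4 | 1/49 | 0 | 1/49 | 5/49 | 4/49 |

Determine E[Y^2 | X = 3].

5

P(X = 3) = 6/49.
Σ Y^2·P over the event = 1·(2/49) + 4·(3/49) + 16·(1/49) = 30/49.
E[Y^2 | X = 3] = (30/49) / (6/49) = 5.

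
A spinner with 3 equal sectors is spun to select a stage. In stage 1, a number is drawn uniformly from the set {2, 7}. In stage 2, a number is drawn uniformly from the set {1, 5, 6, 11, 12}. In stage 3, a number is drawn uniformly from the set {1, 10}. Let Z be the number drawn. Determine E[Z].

17/3

E[Z | stage 1] = (2+7)/2 = 9/2.
E[Z | stage 2] = (1+5+6+11+12)/5 = 7.
E[Z | stage 3] = (1+10)/2 = 11/2.
By the law of total expectation,
E[Z] = (1/3)·(9/2) + (1/3)·(7) + (1/3)·(11/2) = 17/3.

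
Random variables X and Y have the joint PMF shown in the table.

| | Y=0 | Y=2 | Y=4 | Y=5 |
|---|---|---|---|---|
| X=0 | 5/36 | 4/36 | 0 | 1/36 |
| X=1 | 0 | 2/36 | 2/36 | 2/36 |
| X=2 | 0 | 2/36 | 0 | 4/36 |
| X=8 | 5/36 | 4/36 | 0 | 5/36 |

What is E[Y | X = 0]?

13/10

P(X = 0) = 5/18.
Summing Y·P(X=x,Y=y) over the conditioning event gives 13/36.
E[Y | X = 0] = (13/36) / (5/18) = 13/10.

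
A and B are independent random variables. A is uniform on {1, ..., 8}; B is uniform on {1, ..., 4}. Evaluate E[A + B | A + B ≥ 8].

66/7

P(A + B ≥ 8) = 7/16.
Summing (A+B)·P(x,y) over outcomes with A + B ≥ 8 gives 33/8.
E[A + B | A + B ≥ 8] = (33/8) / (7/16) = 66/7.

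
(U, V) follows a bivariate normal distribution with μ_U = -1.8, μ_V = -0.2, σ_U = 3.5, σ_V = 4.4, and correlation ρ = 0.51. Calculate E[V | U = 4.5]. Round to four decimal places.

3.8392

For a bivariate normal, E[V | U=x] = μ_V + ρ·(σ_V/σ_U)·(x − μ_U).
E[V | U=4.5] = -0.2 + (0.51)·(4.4/3.5)·(4.5 − (-1.8)) = -0.2 + (0.64114)·(6.3) = 3.8392.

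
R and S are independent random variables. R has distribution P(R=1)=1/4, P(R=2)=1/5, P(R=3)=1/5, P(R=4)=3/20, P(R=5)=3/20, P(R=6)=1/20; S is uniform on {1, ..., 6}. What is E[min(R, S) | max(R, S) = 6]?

P(max(R, S) = 6) = 5/24.
Summing min(R,S)·P(x,y) over outcomes with max(R, S) = 6 gives 73/120.
E[min(R, S) | max(R, S) = 6] = (73/120) / (5/24) = 73/25.

73/25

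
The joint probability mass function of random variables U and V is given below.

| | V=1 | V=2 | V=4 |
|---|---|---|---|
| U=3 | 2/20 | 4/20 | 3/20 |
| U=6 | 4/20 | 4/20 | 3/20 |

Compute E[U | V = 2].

P(V = 2) = 2/5.
Σ U·P over the event = 3·(4/20) + 6·(4/20) = 9/5.
E[U | V = 2] = (9/5) / (2/5) = 9/2.

9/2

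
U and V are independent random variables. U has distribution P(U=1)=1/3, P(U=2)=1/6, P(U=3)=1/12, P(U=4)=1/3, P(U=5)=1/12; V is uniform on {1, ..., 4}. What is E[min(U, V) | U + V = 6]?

P(U + V = 6) = 1/6.
Summing min(U,V)·P(x,y) over outcomes with U + V = 6 gives 1/3.
E[min(U, V) | U + V = 6] = (1/3) / (1/6) = 2.

2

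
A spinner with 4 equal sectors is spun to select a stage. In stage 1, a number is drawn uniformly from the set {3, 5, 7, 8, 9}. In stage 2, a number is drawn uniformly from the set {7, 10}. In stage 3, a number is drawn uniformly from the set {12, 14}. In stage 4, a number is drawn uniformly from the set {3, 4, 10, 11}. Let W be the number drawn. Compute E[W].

349/40

E[W | stage 1] = (3+5+7+8+9)/5 = 32/5.
E[W | stage 2] = (7+10)/2 = 17/2.
E[W | stage 3] = (12+14)/2 = 13.
E[W | stage 4] = (3+4+10+11)/4 = 7.
E[W] = (1/4)·(32/5) + (1/4)·(17/2) + (1/4)·(13) + (1/4)·(7) = 349/40.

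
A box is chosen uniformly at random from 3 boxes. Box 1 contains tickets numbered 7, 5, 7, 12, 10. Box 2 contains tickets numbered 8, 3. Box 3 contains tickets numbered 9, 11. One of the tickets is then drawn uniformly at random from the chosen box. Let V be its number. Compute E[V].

E[V | box 1] = (7+5+7+12+10)/5 = 41/5.
E[V | box 2] = (8+3)/2 = 11/2.
E[V | box 3] = (9+11)/2 = 10.
By the law of total expectation,
E[V] = (1/3)·(41/5) + (1/3)·(11/2) + (1/3)·(10) = 79/10.

79/10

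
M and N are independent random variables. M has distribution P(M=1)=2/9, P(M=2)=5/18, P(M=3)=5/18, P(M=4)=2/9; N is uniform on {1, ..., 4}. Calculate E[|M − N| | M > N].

P(M > N) = 3/8.
Summing |M−N|·P(x,y) over outcomes with M > N gives 11/18.
E[|M − N| | M > N] = (11/18) / (3/8) = 44/27.

44/27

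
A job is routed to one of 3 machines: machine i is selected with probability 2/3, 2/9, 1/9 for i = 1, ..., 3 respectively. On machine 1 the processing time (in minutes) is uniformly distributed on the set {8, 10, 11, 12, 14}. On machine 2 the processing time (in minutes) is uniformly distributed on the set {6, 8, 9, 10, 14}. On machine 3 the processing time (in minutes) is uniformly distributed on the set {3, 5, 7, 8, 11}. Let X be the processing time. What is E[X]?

E[X | machine 1] = (8+10+11+12+14)/5 = 11.
E[X | machine 2] = (6+8+9+10+14)/5 = 47/5.
E[X | machine 3] = (3+5+7+8+11)/5 = 34/5.
By the law of total expectation,
E[X] = (2/3)·(11) + (2/9)·(47/5) + (1/9)·(34/5) = 458/45.

458/45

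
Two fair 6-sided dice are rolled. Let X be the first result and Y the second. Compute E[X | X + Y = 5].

P(X + Y = 5) = 1/9.
Summing X·P(x,y) over outcomes with X + Y = 5 gives 5/18.
E[X | X + Y = 5] = (5/18) / (1/9) = 5/2.

5/2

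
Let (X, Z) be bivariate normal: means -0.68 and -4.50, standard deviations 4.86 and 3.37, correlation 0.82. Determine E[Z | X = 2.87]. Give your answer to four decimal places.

The regression of Z on X has slope ρ·σ_Z/σ_X and passes through (μ_X, μ_Z).
E[Z | X=2.87] = -4.50 + (0.82)·(3.37/4.86)·(2.87 − (-0.68)) = -4.50 + (0.5686)·(3.55) = -2.4815.

-2.4815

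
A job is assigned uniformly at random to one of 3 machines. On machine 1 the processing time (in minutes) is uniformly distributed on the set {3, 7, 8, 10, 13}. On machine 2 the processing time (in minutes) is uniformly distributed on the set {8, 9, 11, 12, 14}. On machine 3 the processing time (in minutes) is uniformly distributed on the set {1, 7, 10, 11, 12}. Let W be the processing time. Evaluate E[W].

136/15

E[W | machine 1] = (3+7+8+10+13)/5 = 41/5.
E[W | machine 2] = (8+9+11+12+14)/5 = 54/5.
E[W | machine 3] = (1+7+10+11+12)/5 = 41/5.
E[W] = (1/3)·(41/5) + (1/3)·(54/5) + (1/3)·(41/5) = 136/15.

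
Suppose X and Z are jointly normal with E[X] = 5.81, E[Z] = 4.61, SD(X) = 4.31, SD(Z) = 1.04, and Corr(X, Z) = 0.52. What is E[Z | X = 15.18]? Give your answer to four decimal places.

5.7857

E[Z | X=x] = μ_Z + ρ(σ_Z/σ_X)(x − μ_X) for jointly normal variables.
E[Z | X=15.18] = 4.61 + (0.52)·(1.04/4.31)·(15.18 − (5.81)) = 4.61 + (0.12548)·(9.37) = 5.7857.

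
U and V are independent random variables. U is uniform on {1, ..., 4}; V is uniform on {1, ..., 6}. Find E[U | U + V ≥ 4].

8/3

P(U + V ≥ 4) = 7/8.
Summing U·P(x,y) over outcomes with U + V ≥ 4 gives 7/3.
E[U | U + V ≥ 4] = (7/3) / (7/8) = 8/3.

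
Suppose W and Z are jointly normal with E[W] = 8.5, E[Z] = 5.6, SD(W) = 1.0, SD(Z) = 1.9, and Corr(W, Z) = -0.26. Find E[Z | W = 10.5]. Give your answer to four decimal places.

4.6120

E[Z | W=x] = μ_Z + ρ(σ_Z/σ_W)(x − μ_W) for jointly normal variables.
E[Z | W=10.5] = 5.6 + (-0.26)·(1.9/1.0)·(10.5 − (8.5)) = 5.6 + (-0.494)·(2) = 4.6120.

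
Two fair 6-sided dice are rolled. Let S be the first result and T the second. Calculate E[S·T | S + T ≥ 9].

49/2

P(S + T ≥ 9) = 5/18.
Summing ST·P(x,y) over outcomes with S + T ≥ 9 gives 245/36.
E[S·T | S + T ≥ 9] = (245/36) / (5/18) = 49/2.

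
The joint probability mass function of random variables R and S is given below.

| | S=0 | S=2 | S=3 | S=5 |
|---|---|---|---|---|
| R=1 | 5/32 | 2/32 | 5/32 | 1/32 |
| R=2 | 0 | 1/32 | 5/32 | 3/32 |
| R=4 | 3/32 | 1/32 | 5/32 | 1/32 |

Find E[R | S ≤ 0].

17/8

P(S ≤ 0) = 1/4.
Σ R·P over the event = 1·(5/32) + 4·(3/32) = 17/32.
E[R | S ≤ 0] = (17/32) / (1/4) = 17/8.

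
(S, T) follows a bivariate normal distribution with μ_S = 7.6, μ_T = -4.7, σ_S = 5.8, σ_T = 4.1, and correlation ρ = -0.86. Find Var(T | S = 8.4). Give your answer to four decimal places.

For a bivariate normal, Var(T | S=x) = σ_T²(1 − ρ²).
Var(T | S=8.4) = (4.1)²·(1 − (-0.86)²) = 16.81·0.2604 = 4.3773.

4.3773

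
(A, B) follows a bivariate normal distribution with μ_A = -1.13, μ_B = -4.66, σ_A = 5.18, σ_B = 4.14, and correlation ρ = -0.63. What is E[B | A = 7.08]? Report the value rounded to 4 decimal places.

-8.7938

The regression of B on A has slope ρ·σ_B/σ_A and passes through (μ_A, μ_B).
E[B | A=7.08] = -4.66 + (-0.63)·(4.14/5.18)·(7.08 − (-1.13)) = -4.66 + (-0.50351)·(8.21) = -8.7938.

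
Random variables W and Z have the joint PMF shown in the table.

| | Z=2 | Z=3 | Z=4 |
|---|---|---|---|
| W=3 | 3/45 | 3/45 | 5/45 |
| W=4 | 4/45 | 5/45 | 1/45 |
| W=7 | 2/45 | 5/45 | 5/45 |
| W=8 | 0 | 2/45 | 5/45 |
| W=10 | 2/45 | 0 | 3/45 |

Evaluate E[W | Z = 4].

P(Z = 4) = 19/45.
Summing W·P(W=x,Z=y) over the conditioning event gives 124/45.
E[W | Z = 4] = (124/45) / (19/45) = 124/19.

124/19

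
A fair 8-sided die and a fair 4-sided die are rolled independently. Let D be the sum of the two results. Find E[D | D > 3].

216/29

P(D > 3) = 29/32.
E[D | D > 3] = (27/4) / (29/32) = 216/29.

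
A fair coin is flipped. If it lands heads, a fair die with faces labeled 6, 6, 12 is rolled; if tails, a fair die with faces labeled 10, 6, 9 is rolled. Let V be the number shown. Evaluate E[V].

49/6

E[V | heads] = (6+6+12)/3 = 8.
E[V | tails] = (10+6+9)/3 = 25/3.
By the law of total expectation,
E[V] = (1/2)·(8) + (1/2)·(25/3) = 49/6.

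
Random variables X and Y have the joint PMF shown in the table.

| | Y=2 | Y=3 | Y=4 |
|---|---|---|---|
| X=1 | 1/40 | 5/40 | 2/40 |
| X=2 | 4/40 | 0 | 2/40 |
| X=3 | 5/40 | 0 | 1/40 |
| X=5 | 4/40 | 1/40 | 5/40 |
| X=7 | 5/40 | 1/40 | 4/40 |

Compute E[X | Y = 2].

P(Y = 2) = 19/40.
Σ X·P over the event = 1·(1/40) + 2·(4/40) + 3·(5/40) + 5·(4/40) + 7·(5/40) = 79/40.
E[X | Y = 2] = (79/40) / (19/40) = 79/19.

79/19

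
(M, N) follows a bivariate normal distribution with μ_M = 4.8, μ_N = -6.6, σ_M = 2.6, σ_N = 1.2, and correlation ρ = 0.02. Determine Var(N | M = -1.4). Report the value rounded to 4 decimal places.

For a bivariate normal, Var(N | M=x) = σ_N²(1 − ρ²).
Var(N | M=-1.4) = (1.2)²·(1 − (0.02)²) = 1.44·0.9996 = 1.4394.

1.4394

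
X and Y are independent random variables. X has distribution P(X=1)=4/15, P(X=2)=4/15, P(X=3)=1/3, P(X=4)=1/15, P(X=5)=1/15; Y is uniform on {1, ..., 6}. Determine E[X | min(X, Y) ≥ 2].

P(min(X, Y) ≥ 2) = 11/18.
Summing X·P(x,y) over outcomes with min(X, Y) ≥ 2 gives 16/9.
E[X | min(X, Y) ≥ 2] = (16/9) / (11/18) = 32/11.

32/11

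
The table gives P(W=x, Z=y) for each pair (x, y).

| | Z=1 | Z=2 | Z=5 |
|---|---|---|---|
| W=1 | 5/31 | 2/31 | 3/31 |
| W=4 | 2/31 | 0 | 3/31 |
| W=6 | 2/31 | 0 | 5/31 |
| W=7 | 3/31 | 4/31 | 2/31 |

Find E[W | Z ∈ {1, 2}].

38/9

P(Z ∈ {1, 2}) = 18/31.
Σ W·P over the event = 1·(5/31) + 1·(2/31) + 4·(2/31) + 6·(2/31) + 7·(3/31) + 7·(4/31) = 76/31.
E[W | Z ∈ {1, 2}] = (76/31) / (18/31) = 38/9.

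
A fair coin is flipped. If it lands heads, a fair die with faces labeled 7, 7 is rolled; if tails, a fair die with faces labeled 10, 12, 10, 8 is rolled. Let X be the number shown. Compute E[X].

17/2

E[X | heads] = (7+7)/2 = 7.
E[X | tails] = (10+12+10+8)/4 = 10.
E[X] = (1/2)·(7) + (1/2)·(10) = 17/2.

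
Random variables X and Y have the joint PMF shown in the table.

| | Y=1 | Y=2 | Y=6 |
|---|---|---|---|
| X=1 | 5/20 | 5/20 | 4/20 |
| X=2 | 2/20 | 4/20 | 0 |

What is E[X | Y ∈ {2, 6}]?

17/13

P(Y ∈ {2, 6}) = 13/20.
Summing X·P(X=x,Y=y) over the conditioning event gives 17/20.
E[X | Y ∈ {2, 6}] = (17/20) / (13/20) = 17/13.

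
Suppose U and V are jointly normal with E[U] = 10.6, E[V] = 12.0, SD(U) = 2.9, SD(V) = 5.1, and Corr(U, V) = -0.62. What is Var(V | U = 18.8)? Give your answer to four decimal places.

The conditional variance in a bivariate normal is σ_V²(1 − ρ²), independent of x.
Var(V | U=18.8) = (5.1)²·(1 − (-0.62)²) = 26.01·0.6156 = 16.0118.

16.0118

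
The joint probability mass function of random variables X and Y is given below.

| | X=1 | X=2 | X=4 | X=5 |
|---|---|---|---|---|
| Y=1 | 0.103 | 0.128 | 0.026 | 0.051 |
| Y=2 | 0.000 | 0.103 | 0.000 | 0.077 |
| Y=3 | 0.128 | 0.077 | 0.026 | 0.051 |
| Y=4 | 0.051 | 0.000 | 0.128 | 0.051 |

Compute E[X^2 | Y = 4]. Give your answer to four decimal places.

P(Y = 4) = 0.230.
Σ X^2·P over the event = 1·(0.051) + 16·(0.128) + 25·(0.051) = 3.374.
E[X^2 | Y = 4] = (3.374) / (0.230) = 14.6696.

14.6696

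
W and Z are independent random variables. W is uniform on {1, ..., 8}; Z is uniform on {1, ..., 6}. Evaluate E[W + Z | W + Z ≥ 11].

12

Outcomes with W + Z ≥ 11: (5,6), (6,5), (6,6), (7,4), (7,5), (7,6), (8,3), (8,4), (8,5), (8,6), each with probability 1/48.
E[W + Z | W + Z ≥ 11] = (11 + 11 + 12 + 11 + 12 + 13 + 11 + 12 + 13 + 14) / 10 = 12.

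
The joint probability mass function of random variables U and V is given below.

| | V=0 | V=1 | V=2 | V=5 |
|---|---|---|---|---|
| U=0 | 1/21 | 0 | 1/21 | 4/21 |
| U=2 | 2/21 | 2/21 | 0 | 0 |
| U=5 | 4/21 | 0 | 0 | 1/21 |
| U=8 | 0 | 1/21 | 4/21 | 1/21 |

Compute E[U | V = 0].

P(V = 0) = 1/3.
Σ U·P over the event = 0·(1/21) + 2·(2/21) + 5·(4/21) = 8/7.
E[U | V = 0] = (8/7) / (1/3) = 24/7.

24/7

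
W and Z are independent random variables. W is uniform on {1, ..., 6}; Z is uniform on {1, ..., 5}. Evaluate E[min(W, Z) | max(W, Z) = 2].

4/3

Outcomes with max(W, Z) = 2: (1,2), (2,1), (2,2), each with probability 1/30.
E[min(W, Z) | max(W, Z) = 2] = (1 + 1 + 2) / 3 = 4/3.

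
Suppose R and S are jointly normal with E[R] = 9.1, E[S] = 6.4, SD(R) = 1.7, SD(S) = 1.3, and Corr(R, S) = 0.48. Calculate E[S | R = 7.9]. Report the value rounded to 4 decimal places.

5.9595

The regression of S on R has slope ρ·σ_S/σ_R and passes through (μ_R, μ_S).
E[S | R=7.9] = 6.4 + (0.48)·(1.3/1.7)·(7.9 − (9.1)) = 6.4 + (0.36706)·(-1.2) = 5.9595.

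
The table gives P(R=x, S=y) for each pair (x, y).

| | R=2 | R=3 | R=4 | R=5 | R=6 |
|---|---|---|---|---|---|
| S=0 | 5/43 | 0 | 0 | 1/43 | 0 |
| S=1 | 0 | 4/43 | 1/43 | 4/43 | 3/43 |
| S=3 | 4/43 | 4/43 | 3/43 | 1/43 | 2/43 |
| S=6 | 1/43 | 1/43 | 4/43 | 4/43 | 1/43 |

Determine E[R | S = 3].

7/2

P(S = 3) = 14/43.
Summing R·P(R=x,S=y) over the conditioning event gives 49/43.
E[R | S = 3] = (49/43) / (14/43) = 7/2.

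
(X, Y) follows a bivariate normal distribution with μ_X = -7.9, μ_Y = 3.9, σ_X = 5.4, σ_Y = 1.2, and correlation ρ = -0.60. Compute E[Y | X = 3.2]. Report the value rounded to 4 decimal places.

For a bivariate normal, E[Y | X=x] = μ_Y + ρ·(σ_Y/σ_X)·(x − μ_X).
E[Y | X=3.2] = 3.9 + (-0.60)·(1.2/5.4)·(3.2 − (-7.9)) = 3.9 + (-0.13333)·(11.1) = 2.4200.

2.4200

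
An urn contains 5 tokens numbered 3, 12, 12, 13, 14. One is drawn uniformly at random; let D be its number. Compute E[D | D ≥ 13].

P(D ≥ 13) = 2/5.
Σ over the event: 13·1/5 + 14·1/5 = 27/5.
E[D | D ≥ 13] = (27/5) / (2/5) = 27/2.

27/2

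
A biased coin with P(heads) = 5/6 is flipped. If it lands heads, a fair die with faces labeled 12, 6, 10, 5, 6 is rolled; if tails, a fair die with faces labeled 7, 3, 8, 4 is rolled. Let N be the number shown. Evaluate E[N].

89/12

E[N | heads] = (12+6+10+5+6)/5 = 39/5.
E[N | tails] = (7+3+8+4)/4 = 11/2.
E[N] = (5/6)·(39/5) + (1/6)·(11/2) = 89/12.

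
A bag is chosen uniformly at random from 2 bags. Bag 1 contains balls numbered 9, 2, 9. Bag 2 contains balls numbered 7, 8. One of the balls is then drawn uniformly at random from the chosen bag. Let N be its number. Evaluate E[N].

E[N | bag 1] = (9+2+9)/3 = 20/3.
E[N | bag 2] = (7+8)/2 = 15/2.
E[N] = (1/2)·(20/3) + (1/2)·(15/2) = 85/12.

85/12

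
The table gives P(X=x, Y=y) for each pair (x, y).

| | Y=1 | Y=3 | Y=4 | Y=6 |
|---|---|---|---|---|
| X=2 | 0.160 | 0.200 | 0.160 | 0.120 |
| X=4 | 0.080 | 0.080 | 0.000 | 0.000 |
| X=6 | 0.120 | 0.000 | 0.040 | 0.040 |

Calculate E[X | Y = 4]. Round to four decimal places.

P(Y = 4) = 0.200.
Σ X·P over the event = 2·(0.160) + 6·(0.040) = 0.560.
E[X | Y = 4] = (0.560) / (0.200) = 2.8000.

2.8000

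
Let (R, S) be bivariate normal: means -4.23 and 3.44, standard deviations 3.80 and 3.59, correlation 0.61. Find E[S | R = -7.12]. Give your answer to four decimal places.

For a bivariate normal, E[S | R=x] = μ_S + ρ·(σ_S/σ_R)·(x − μ_R).
E[S | R=-7.12] = 3.44 + (0.61)·(3.59/3.80)·(-7.12 − (-4.23)) = 3.44 + (0.57629)·(-2.89) = 1.7745.

1.7745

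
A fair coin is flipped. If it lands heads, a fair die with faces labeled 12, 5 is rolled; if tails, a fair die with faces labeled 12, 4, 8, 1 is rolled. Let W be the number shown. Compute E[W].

E[W | heads] = (12+5)/2 = 17/2.
E[W | tails] = (12+4+8+1)/4 = 25/4.
E[W] = (1/2)·(17/2) + (1/2)·(25/4) = 59/8.

59/8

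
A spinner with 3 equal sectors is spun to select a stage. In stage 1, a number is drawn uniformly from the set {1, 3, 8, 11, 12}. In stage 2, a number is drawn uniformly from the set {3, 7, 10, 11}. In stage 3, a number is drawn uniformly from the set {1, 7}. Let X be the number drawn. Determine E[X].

E[X | stage 1] = (1+3+8+11+12)/5 = 7.
E[X | stage 2] = (3+7+10+11)/4 = 31/4.
E[X | stage 3] = (1+7)/2 = 4.
By the law of total expectation,
E[X] = (1/3)·(7) + (1/3)·(31/4) + (1/3)·(4) = 25/4.

25/4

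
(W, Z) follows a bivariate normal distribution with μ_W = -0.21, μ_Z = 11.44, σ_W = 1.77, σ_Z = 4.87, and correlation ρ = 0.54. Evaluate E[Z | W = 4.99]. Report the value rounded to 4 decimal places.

19.1660

E[Z | W=x] = μ_Z + ρ(σ_Z/σ_W)(x − μ_W) for jointly normal variables.
E[Z | W=4.99] = 11.44 + (0.54)·(4.87/1.77)·(4.99 − (-0.21)) = 11.44 + (1.48576)·(5.2) = 19.1660.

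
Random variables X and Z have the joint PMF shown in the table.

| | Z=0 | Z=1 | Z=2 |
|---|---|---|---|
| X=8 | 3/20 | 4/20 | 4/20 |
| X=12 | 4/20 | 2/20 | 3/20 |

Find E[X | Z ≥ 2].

68/7

P(Z ≥ 2) = 7/20.
Σ X·P over the event = 8·(4/20) + 12·(3/20) = 17/5.
E[X | Z ≥ 2] = (17/5) / (7/20) = 68/7.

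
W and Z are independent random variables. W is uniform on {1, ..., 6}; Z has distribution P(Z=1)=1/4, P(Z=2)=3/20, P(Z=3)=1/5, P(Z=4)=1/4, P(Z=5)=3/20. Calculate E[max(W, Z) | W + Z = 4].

11/4

P(W + Z = 4) = 1/10.
Summing max(W,Z)·P(x,y) over outcomes with W + Z = 4 gives 11/40.
E[max(W, Z) | W + Z = 4] = (11/40) / (1/10) = 11/4.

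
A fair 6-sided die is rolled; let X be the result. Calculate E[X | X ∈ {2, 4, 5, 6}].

17/4

P(X ∈ {2, 4, 5, 6}) = 2/3.
Σ over the event: 2·1/6 + 4·1/6 + 5·1/6 + 6·1/6 = 17/6.
E[X | X ∈ {2, 4, 5, 6}] = (17/6) / (2/3) = 17/4.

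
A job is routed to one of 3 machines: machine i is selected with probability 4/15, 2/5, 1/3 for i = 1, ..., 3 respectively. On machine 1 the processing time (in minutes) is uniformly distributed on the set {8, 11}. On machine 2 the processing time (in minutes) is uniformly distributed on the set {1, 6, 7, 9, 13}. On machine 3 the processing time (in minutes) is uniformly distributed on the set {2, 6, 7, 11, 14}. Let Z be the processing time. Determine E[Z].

202/25

E[Z | machine 1] = (8+11)/2 = 19/2.
E[Z | machine 2] = (1+6+7+9+13)/5 = 36/5.
E[Z | machine 3] = (2+6+7+11+14)/5 = 8.
By the law of total expectation,
E[Z] = (4/15)·(19/2) + (2/5)·(36/5) + (1/3)·(8) = 202/25.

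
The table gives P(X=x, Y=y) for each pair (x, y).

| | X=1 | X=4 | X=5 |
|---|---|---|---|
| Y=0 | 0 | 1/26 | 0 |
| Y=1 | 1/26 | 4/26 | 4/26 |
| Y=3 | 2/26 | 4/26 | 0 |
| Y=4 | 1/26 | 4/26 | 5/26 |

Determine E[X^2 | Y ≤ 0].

P(Y ≤ 0) = 1/26.
Σ X^2·P over the event = 16·(1/26) = 8/13.
E[X^2 | Y ≤ 0] = (8/13) / (1/26) = 16.

16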